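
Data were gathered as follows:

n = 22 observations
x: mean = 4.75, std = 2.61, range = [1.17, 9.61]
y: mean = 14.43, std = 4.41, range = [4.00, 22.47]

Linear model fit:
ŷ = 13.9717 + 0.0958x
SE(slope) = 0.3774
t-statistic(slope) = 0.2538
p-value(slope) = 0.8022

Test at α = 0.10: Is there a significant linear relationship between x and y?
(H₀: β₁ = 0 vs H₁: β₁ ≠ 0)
p-value = 0.8022 ≥ α = 0.10, so we fail to reject H₀. The relationship is not significant.

Hypothesis test for the slope coefficient:

H₀: β₁ = 0 (no linear relationship)
H₁: β₁ ≠ 0 (linear relationship exists)

Test statistic: t = β̂₁ / SE(β̂₁) = 0.0958 / 0.3774 = 0.2538

p = 0.8022: how often a slope estimate this far from 0 (in SE units) would arise by chance if β₁ were truly 0.

Decision rule: reject H₀ if p-value < α.
p-value = 0.8022 ≥ α = 0.10 → fail to reject H₀.

There is not sufficient evidence at the 10% significance level to conclude that a linear relationship exists between x and y.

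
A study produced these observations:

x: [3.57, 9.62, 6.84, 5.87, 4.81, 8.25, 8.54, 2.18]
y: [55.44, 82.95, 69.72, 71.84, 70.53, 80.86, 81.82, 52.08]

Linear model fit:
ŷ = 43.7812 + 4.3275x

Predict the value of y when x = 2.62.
ŷ = 55.1193

Plug x = 2.62 into the fitted line:

ŷ = 43.7812 + 4.3275 × 2.62
ŷ = 43.7812 + 11.3381
ŷ = 55.1193

This is the fitted mean response at that x — an individual observation would come with a wider prediction interval.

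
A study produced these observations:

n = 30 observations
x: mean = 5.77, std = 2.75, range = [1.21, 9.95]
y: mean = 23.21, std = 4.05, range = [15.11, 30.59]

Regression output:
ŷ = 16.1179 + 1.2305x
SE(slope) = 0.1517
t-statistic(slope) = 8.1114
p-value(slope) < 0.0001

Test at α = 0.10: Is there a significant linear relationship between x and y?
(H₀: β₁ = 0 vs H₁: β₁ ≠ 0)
Reject H₀: p-value < 0.0001 < α = 0.10. The linear relationship is significant at the 10% level.

Hypothesis test for the slope coefficient:

H₀: β₁ = 0 (no linear relationship)
H₁: β₁ ≠ 0 (linear relationship exists)

Test statistic: t = β̂₁ / SE(β̂₁) = 1.2305 / 0.1517 = 8.1114

p < 0.0001: how often a slope estimate this far from 0 (in SE units) would arise by chance if β₁ were truly 0.

Decision rule: reject H₀ if p-value < α.
p-value < 0.0001 < α = 0.10 → reject H₀.

Conclusion: the linear association between x and y is significant at the 10% level.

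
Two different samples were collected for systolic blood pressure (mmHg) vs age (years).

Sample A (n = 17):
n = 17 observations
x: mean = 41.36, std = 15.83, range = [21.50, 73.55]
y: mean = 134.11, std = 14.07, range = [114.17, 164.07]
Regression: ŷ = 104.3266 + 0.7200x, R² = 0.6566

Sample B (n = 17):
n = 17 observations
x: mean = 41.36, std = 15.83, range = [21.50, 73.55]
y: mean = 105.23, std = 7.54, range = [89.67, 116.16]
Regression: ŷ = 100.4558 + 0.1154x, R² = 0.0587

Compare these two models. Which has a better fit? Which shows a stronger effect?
Model A has the better fit (R² = 0.6566 vs 0.0587). Model A shows the stronger effect (|β₁| = 0.7200 vs 0.1154).

Model Comparison:

Fit — compare R²:
- Model A: R² = 0.6566 → 65.66% of variance in blood pressure explained
- Model B: R² = 0.0587 → 5.87% of variance in blood pressure explained
- 0.6566 > 0.0587 → Model A has the better fit

Strength of effect — compare |β₁|:
- Model A: β₁ = 0.7200 → predicted blood pressure rises 0.7200 mmHg per additional year of age
- Model B: β₁ = 0.1154 → predicted blood pressure rises 0.1154 mmHg per additional year of age
- |0.7200| > |0.1154| → Model A shows the stronger marginal effect

Notes:
- The two samples could reflect different populations, time periods, or measurement quality.
- A better fit (higher R²) doesn't necessarily mean a more important relationship.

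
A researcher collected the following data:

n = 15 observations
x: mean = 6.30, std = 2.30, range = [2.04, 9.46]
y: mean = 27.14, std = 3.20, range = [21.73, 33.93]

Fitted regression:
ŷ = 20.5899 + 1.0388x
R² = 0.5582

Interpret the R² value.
About 55.82% of the variability in y is accounted for by the regression on x (R² = 0.5582) — a moderate linear fit.

R² (coefficient of determination) measures the proportion of variance in y explained by the regression model.

Here R² = 0.5582:
- Explained: 55.82% of the variation in y
- Unexplained (residual): 100% − 55.82% = 44.18%
- Rule of thumb (below 0.3 weak; 0.3 to below 0.7 moderate; 0.7 and above strong) → moderate

Calculation: R² = 1 − (SS_res / SS_tot), where SS_res is the sum of squared residuals and SS_tot the total sum of squares.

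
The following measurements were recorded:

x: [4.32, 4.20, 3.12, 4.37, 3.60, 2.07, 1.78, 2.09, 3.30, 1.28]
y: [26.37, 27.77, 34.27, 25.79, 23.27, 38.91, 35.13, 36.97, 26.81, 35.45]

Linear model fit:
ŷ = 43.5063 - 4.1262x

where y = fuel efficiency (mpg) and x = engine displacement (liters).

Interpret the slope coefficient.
An increase of one liter in engine displacement is associated with a 4.1262 mpg decrease in predicted fuel efficiency.

The slope β₁ = -4.1262 gives the rate at which the fitted fuel efficiency changes with engine displacement.

Interpretation:
- Engine displacement up by 1 liter → predicted fuel efficiency decreases by 4.1262 mpg
- This is a linear approximation: the same per-unit change is assumed across the whole observed x range
- The sign (−) gives the direction; the magnitude 4.1262 gives the size of the effect per liter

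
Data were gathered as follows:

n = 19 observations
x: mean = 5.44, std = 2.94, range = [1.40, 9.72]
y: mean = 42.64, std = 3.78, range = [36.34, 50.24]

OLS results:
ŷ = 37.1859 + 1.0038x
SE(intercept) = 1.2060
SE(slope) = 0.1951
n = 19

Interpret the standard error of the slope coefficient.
SE(slope) = 0.1951 measures the uncertainty in the estimated slope. The coefficient is estimated precisely (SE/|β̂₁| = 19.4%).

What SE measures:
- The standard error quantifies the sampling variability of the coefficient estimate
- It is the estimated standard deviation of β̂₁ across hypothetical repeated samples of the same size
- Smaller SE → more precise estimate

Relative precision:
- SE / |β̂₁| = 0.1951 / 1.0038 = 19.4%
- Rule of thumb (under 20%: precise; 20% to under 50%: moderately precise; 50% or more: imprecise) → precise

Rough 95% range (±2 SE): 1.0038 ± 0.3902 → (0.6136, 1.3940).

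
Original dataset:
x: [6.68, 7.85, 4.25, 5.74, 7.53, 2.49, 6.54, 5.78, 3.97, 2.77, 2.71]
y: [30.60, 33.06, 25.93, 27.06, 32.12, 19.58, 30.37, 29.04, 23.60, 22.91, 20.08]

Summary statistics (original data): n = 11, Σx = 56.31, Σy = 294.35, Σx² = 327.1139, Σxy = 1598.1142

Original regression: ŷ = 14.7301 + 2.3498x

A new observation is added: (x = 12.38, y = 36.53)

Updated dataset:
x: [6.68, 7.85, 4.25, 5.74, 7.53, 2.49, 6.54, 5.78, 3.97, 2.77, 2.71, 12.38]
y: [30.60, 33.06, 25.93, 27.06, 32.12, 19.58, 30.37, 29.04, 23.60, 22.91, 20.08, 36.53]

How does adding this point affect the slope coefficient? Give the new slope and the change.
Adding the point moves β₁ from 2.3498 to 1.7932, i.e. it decreases by 0.5566 (-23.7%).

x = 12.38 lies well outside the original x-range [2.49, 7.85] (x̄ ≈ 5.12), so this observation has high leverage and can move the slope substantially.

Step 1: Update the sums with the new point (n goes from 11 to 12)
Σx  = 56.31 + 12.38 = 68.69
Σy  = 294.35 + 36.53 = 330.88
Σx² = 327.1139 + 12.38² = 327.1139 + 153.2644 = 480.3783
Σxy = 1598.1142 + 12.38×36.53 = 1598.1142 + 452.2414 = 2050.3556

Step 2: Recompute the slope with b₁ = (nΣxy − ΣxΣy) / (nΣx² − (Σx)²)
Numerator   = 12×2050.3556 − 68.69×330.88 = 24604.2672 − 22728.1472 = 1876.1200
Denominator = 12×480.3783 − 68.69² = 5764.5396 − 4718.3161 = 1046.2235
b₁(new) = 1876.1200 / 1046.2235 = 1.7932

(Same formula on the original sums: (11×1598.1142 − 56.31×294.35) / (11×327.1139 − 56.31²) = 1004.4077 / 427.4368 = 2.3498, matching the given fit.)

Step 3: Change in slope
Δβ₁ = 1.7932 − 2.3498 = -0.5566
Relative change = -0.5566 / 2.3498 × 100% = -23.7%
→ the slope decreases when the point is added.

Because the point sits below the extension of the original line at a high-leverage x, it tilts the fit down.
In practice: refit with and without it and report both if conclusions differ.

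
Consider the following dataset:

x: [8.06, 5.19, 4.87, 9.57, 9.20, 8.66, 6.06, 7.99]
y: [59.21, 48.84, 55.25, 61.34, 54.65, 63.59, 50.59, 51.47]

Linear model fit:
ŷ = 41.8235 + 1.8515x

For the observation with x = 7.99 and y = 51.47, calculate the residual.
Residual = -5.1470

The residual is the difference between the actual value and the predicted value:

Residual = y - ŷ

Step 1: Calculate predicted value
ŷ = 41.8235 + 1.8515 × 7.99
ŷ = 56.6170

Step 2: Calculate residual
Residual = 51.47 - 56.6170
Residual = -5.1470

The residual is negative, so the observed y = 51.47 sits below the regression line (the line overestimates it by 5.1470).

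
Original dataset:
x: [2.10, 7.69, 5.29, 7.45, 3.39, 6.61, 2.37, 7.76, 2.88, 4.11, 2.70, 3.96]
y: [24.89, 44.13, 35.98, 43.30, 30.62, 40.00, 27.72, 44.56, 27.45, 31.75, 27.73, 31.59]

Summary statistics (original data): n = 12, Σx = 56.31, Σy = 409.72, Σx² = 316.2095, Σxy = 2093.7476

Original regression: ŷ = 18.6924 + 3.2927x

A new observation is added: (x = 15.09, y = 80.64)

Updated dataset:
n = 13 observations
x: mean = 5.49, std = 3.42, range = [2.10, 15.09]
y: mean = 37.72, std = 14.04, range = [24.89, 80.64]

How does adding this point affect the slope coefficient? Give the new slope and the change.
The slope changes from 3.2927 to 4.0681 (change of +0.7754, or +23.5%).

The new point has HIGH LEVERAGE: x = 15.09 is far from the original mean x̄ = 56.31/12 ≈ 4.69 (original range [2.10, 7.76]).

Step 1: Update the sums with the new point (n goes from 12 to 13)
Σx  = 56.31 + 15.09 = 71.40
Σy  = 409.72 + 80.64 = 490.36
Σx² = 316.2095 + 15.09² = 316.2095 + 227.7081 = 543.9176
Σxy = 2093.7476 + 15.09×80.64 = 2093.7476 + 1216.8576 = 3310.6052

Step 2: Recompute the slope with b₁ = (nΣxy − ΣxΣy) / (nΣx² − (Σx)²)
Numerator   = 13×3310.6052 − 71.40×490.36 = 43037.8676 − 35011.7040 = 8026.1636
Denominator = 13×543.9176 − 71.40² = 7070.9288 − 5097.9600 = 1972.9688
b₁(new) = 8026.1636 / 1972.9688 = 4.0681

(Same formula on the original sums: (12×2093.7476 − 56.31×409.72) / (12×316.2095 − 56.31²) = 2053.6380 / 623.6979 = 3.2927, matching the given fit.)

Step 3: Change in slope
Δβ₁ = 4.0681 − 3.2927 = +0.7754
Relative change = +0.7754 / 3.2927 × 100% = +23.5%
→ the slope increases when the point is added.

A high-leverage point only changes the slope if it is off the original line; here y = 80.64 is above the original trend, so the slope increases.
In practice: investigate whether it comes from the same population as the rest of the sample.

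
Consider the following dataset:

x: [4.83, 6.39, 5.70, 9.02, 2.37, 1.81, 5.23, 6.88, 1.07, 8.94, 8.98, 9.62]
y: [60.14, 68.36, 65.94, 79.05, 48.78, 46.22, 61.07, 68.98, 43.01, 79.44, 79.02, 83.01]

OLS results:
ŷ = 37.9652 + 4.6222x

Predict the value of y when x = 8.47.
ŷ = 77.1152

Plug x = 8.47 into the fitted line:

ŷ = 37.9652 + 4.6222 × 8.47
ŷ = 37.9652 + 39.1500
ŷ = 77.1152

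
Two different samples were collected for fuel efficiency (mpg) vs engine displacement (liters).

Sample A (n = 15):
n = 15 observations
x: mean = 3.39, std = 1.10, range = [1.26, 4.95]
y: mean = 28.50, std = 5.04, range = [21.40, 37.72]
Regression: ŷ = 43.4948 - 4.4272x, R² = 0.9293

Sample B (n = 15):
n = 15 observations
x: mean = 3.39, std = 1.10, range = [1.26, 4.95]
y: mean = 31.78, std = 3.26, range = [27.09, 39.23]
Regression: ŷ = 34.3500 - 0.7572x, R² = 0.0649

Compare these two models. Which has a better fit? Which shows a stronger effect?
Model A has the better fit (R² = 0.9293 vs 0.0649). Model A shows the stronger effect (|β₁| = 4.4272 vs 0.7572).

Model Comparison:

Which explains more variance? (R²)
- Model A: R² = 0.9293 → 92.93% of variance in fuel efficiency explained
- Model B: R² = 0.0649 → 6.49% of variance in fuel efficiency explained
- 0.9293 > 0.0649 → Model A has the better fit

Strength of effect — compare |β₁|:
- Model A: β₁ = -4.4272 → predicted fuel efficiency falls 4.4272 mpg per additional liter of engine displacement
- Model B: β₁ = -0.7572 → predicted fuel efficiency falls 0.7572 mpg per additional liter of engine displacement
- |-4.4272| > |-0.7572| → Model A shows the stronger marginal effect

Notes:
- R² measures how tightly points cluster around the line; β₁ measures how steep the line is — they answer different questions.
- The two samples could reflect different populations, time periods, or measurement quality.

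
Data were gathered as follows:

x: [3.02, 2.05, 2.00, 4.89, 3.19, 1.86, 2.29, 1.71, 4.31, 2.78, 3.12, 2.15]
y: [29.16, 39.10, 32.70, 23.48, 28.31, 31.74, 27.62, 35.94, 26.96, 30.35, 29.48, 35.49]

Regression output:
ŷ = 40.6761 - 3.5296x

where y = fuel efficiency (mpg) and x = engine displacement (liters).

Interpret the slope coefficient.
An increase of one liter in engine displacement is associated with a 3.5296 mpg decrease in predicted fuel efficiency.

β₁ = -3.5296 is the change in predicted fuel efficiency (mpg) per additional liter of engine displacement.

Interpretation:
- Engine displacement up by 1 liter → predicted fuel efficiency decreases by 3.5296 mpg
- This is a linear approximation: the same per-unit change is assumed across the whole observed x range

(β₀ = 40.6761 is the fitted value at x = 0 and is not part of the slope interpretation.)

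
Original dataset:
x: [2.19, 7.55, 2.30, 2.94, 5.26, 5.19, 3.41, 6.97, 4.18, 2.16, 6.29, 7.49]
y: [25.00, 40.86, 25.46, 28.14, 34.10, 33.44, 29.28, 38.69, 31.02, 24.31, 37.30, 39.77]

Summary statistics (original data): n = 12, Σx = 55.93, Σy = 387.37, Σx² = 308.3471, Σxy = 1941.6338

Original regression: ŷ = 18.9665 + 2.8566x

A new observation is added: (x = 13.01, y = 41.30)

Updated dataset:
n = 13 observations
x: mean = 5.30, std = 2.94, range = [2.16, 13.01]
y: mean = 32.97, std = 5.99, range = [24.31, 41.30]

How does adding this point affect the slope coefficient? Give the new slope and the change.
New slope β₁ = 1.8362 versus 2.8566 before: a change of -1.0204 (-35.7%).

The new point has HIGH LEVERAGE: x = 13.01 is far from the original mean x̄ = 55.93/12 ≈ 4.66 (original range [2.16, 7.55]).

Step 1: Update the sums with the new point (n goes from 12 to 13)
Σx  = 55.93 + 13.01 = 68.94
Σy  = 387.37 + 41.30 = 428.67
Σx² = 308.3471 + 13.01² = 308.3471 + 169.2601 = 477.6072
Σxy = 1941.6338 + 13.01×41.30 = 1941.6338 + 537.3130 = 2478.9468

Step 2: Recompute the slope with b₁ = (nΣxy − ΣxΣy) / (nΣx² − (Σx)²)
Numerator   = 13×2478.9468 − 68.94×428.67 = 32226.3084 − 29552.5098 = 2673.7986
Denominator = 13×477.6072 − 68.94² = 6208.8936 − 4752.7236 = 1456.1700
b₁(new) = 2673.7986 / 1456.1700 = 1.8362

(Same formula on the original sums: (12×1941.6338 − 55.93×387.37) / (12×308.3471 − 55.93²) = 1634.0015 / 572.0003 = 2.8566, matching the given fit.)

Step 3: Change in slope
Δβ₁ = 1.8362 − 2.8566 = -1.0204
Relative change = -1.0204 / 2.8566 × 100% = -35.7%
→ the slope decreases when the point is added.

A high-leverage point only changes the slope if it is off the original line; here y = 41.30 is below the original trend, so the slope decreases.
In practice: check such a point for data-entry or measurement error.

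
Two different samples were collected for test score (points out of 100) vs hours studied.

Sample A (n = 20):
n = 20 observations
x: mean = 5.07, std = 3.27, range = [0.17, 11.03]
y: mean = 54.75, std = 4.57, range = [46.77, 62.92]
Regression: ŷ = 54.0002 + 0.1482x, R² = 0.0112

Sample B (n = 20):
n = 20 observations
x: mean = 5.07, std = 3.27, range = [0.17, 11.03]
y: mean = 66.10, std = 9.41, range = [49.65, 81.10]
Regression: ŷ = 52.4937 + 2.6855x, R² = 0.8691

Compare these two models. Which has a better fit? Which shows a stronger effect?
Model B has the better fit (R² = 0.8691 vs 0.0112). Model B shows the stronger effect (|β₁| = 2.6855 vs 0.1482).

Model Comparison:

Which explains more variance? (R²)
- Model A: R² = 0.0112 → 1.12% of variance in test score explained
- Model B: R² = 0.8691 → 86.91% of variance in test score explained
- 0.8691 > 0.0112 → Model B has the better fit

Which has the larger per-hour effect? (|β₁|)
- Model A: β₁ = 0.1482 → predicted test score rises 0.1482 points per additional hour of study time
- Model B: β₁ = 2.6855 → predicted test score rises 2.6855 points per additional hour of study time
- |0.1482| < |2.6855| → Model B shows the stronger marginal effect

Note: A steeper slope doesn't make a better model if the scatter around the line is large.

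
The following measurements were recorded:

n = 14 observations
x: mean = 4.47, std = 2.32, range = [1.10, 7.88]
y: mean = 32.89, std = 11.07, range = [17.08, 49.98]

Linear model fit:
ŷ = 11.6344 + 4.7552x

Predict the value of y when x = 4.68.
ŷ = 33.8887

x = 4.68 lies inside the observed range [1.10, 7.88], so the fitted equation applies directly:

ŷ = 11.6344 + 4.7552 × 4.68
ŷ = 11.6344 + 22.2543
ŷ = 33.8887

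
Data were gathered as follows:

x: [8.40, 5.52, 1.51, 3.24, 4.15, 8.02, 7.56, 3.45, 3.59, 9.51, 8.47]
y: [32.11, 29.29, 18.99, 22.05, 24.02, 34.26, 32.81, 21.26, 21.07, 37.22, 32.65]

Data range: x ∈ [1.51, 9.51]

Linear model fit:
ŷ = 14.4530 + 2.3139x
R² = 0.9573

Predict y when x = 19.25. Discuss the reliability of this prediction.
The equation gives ŷ = 58.9956; however x = 19.25 is 9.74 units above the observed range, so this extrapolated value should not be trusted.

Prediction calculation:
ŷ = 14.4530 + 2.3139 × 19.25
ŷ = 58.9956

Reliability:
- Data range: x ∈ [1.51, 9.51]
- Prediction point: x = 19.25 is 9.74 units above the observed range → this is EXTRAPOLATION, not interpolation

Why that matters here:
- The standard error of prediction grows with (x − x̄)², and x = 19.25 is far from x̄ = 5.77
- R² describes fit only over the sampled x values; it says nothing about behaviour beyond them
- Real relationships often flatten, saturate, or turn nonlinear at extremes

A defensible statement: 'if the linear trend continued to x = 19.25, y would be about 58.9956' — the premise is untested.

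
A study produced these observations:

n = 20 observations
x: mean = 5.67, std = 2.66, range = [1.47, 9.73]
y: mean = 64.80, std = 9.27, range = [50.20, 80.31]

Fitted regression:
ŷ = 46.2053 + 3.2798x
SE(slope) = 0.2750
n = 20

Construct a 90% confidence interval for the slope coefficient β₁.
The 90% CI for β₁ is (2.8029, 3.7567)

Confidence interval for the slope:

The 90% CI for β₁ is: β̂₁ ± t*(α/2, n-2) × SE(β̂₁)

Step 1: Find critical t-value
- Confidence level = 0.9
- Degrees of freedom = n - 2 = 20 - 2 = 18
- t*(α/2, 18) = 1.7341

Step 2: Calculate margin of error
Margin = 1.7341 × 0.2750 = 0.4769

Step 3: Construct interval
CI = 3.2798 ± 0.4769
CI = (2.8029, 3.7567)

Interpretation: intervals built this way capture the true β₁ in 90% of repeated samples; here the plausible range for the per-unit effect of x on y is 2.8029 to 3.7567.
The interval does not include 0, suggesting a significant linear relationship.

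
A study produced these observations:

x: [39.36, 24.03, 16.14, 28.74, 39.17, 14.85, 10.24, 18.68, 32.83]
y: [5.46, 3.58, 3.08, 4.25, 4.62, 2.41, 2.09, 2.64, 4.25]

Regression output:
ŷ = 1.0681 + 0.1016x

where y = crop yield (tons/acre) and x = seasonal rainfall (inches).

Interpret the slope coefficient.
For each additional inch of rainfall, predicted crop yield increases by approximately 0.1016 tons/acre.

The slope β₁ = 0.1016 gives the rate at which the fitted crop yield changes with rainfall.

Interpretation:
- Rainfall up by 1 inch → predicted crop yield increases by 0.1016 tons/acre
- The effect is assumed constant over the observed range of x (linearity)
- The sign (+) gives the direction; the magnitude 0.1016 gives the size of the effect per inch

(β₀ = 1.0681 is the fitted value at x = 0 and is not part of the slope interpretation.)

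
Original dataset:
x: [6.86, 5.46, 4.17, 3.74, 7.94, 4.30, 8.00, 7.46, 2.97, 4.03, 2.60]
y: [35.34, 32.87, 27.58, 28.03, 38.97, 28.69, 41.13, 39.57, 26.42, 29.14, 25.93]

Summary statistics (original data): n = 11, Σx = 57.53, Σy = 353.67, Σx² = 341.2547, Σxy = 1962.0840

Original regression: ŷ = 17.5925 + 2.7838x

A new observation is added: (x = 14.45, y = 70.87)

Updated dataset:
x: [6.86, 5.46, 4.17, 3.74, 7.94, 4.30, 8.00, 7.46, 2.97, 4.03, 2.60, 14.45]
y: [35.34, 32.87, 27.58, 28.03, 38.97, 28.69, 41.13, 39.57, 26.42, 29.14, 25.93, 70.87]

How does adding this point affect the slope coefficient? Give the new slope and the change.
New slope β₁ = 3.7163 versus 2.7838 before: a change of +0.9325 (+33.5%).

The new point has HIGH LEVERAGE: x = 14.45 is far from the original mean x̄ = 57.53/11 ≈ 5.23 (original range [2.60, 8.00]).

Step 1: Update the sums with the new point (n goes from 11 to 12)
Σx  = 57.53 + 14.45 = 71.98
Σy  = 353.67 + 70.87 = 424.54
Σx² = 341.2547 + 14.45² = 341.2547 + 208.8025 = 550.0572
Σxy = 1962.0840 + 14.45×70.87 = 1962.0840 + 1024.0715 = 2986.1555

Step 2: Recompute the slope with b₁ = (nΣxy − ΣxΣy) / (nΣx² − (Σx)²)
Numerator   = 12×2986.1555 − 71.98×424.54 = 35833.8660 − 30558.3892 = 5275.4768
Denominator = 12×550.0572 − 71.98² = 6600.6864 − 5181.1204 = 1419.5660
b₁(new) = 5275.4768 / 1419.5660 = 3.7163

(Same formula on the original sums: (11×1962.0840 − 57.53×353.67) / (11×341.2547 − 57.53²) = 1236.2889 / 444.1008 = 2.7838, matching the given fit.)

Step 3: Change in slope
Δβ₁ = 3.7163 − 2.7838 = +0.9325
Relative change = +0.9325 / 2.7838 × 100% = +33.5%
→ the slope increases when the point is added.

A high-leverage point only changes the slope if it is off the original line; here y = 70.87 is above the original trend, so the slope increases.
In practice: investigate whether it comes from the same population as the rest of the sample; refit with and without it and report both if conclusions differ.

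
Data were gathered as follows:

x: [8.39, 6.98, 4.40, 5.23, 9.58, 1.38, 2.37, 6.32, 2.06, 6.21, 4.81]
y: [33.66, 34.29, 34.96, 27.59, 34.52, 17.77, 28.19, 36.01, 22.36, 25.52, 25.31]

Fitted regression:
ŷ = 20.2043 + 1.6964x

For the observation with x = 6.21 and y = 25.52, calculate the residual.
Residual = -5.2189

The residual is the difference between the actual value and the predicted value:

Residual = y - ŷ

Step 1: Calculate predicted value
ŷ = 20.2043 + 1.6964 × 6.21
ŷ = 30.7389

Step 2: Calculate residual
Residual = 25.52 - 30.7389
Residual = -5.2189

Interpretation: the model overestimates the actual value by 5.2189 at this point (negative residual → observation lies below the fitted line).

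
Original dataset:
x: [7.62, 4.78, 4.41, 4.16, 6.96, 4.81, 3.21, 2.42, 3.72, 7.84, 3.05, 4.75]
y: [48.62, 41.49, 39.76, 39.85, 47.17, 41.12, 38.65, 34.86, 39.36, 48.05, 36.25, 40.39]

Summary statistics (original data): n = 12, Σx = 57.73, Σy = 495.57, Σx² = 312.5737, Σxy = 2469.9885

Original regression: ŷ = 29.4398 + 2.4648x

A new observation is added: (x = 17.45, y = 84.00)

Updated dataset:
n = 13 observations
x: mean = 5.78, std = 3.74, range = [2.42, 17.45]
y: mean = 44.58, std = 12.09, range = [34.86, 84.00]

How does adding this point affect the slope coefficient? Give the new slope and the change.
Adding the point moves β₁ from 2.4648 to 3.2039, i.e. it increases by 0.7391 (+30.0%).

x = 17.45 lies well outside the original x-range [2.42, 7.84] (x̄ ≈ 4.81), so this observation has high leverage and can move the slope substantially.

Step 1: Update the sums with the new point (n goes from 12 to 13)
Σx  = 57.73 + 17.45 = 75.18
Σy  = 495.57 + 84.00 = 579.57
Σx² = 312.5737 + 17.45² = 312.5737 + 304.5025 = 617.0762
Σxy = 2469.9885 + 17.45×84.00 = 2469.9885 + 1465.8000 = 3935.7885

Step 2: Recompute the slope with b₁ = (nΣxy − ΣxΣy) / (nΣx² − (Σx)²)
Numerator   = 13×3935.7885 − 75.18×579.57 = 51165.2505 − 43572.0726 = 7593.1779
Denominator = 13×617.0762 − 75.18² = 8021.9906 − 5652.0324 = 2369.9582
b₁(new) = 7593.1779 / 2369.9582 = 3.2039

(Same formula on the original sums: (12×2469.9885 − 57.73×495.57) / (12×312.5737 − 57.73²) = 1030.6059 / 418.1315 = 2.4648, matching the given fit.)

Step 3: Change in slope
Δβ₁ = 3.2039 − 2.4648 = +0.7391
Relative change = +0.7391 / 2.4648 × 100% = +30.0%
→ the slope increases when the point is added.

Because the point sits above the extension of the original line at a high-leverage x, it tilts the fit up.
In practice: refit with and without it and report both if conclusions differ.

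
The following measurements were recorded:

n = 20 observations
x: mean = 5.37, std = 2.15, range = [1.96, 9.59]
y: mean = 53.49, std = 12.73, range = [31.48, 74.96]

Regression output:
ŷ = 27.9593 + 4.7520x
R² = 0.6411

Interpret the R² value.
R² = 0.6411 means 64.11% of the variation in y is explained by the linear relationship with x. This indicates a moderate fit.

R² = 1 − SS_res/SS_tot compares the residual scatter to the total scatter of y about its mean.

Here R² = 0.6411:
- Explained: 64.11% of the variation in y
- Unexplained (residual): 100% − 64.11% = 35.89%
- Rule of thumb (below 0.3 weak; 0.3 to below 0.7 moderate; 0.7 and above strong) → moderate

Note: R² says nothing about causation, and a high R² does not by itself mean the linear form is appropriate — check the residuals.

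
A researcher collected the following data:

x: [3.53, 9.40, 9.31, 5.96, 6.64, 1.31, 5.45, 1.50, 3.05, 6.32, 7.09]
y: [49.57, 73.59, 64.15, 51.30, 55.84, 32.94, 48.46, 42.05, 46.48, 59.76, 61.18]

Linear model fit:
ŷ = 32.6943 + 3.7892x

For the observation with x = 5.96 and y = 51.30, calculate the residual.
Residual = -3.9779

The residual is the difference between the actual value and the predicted value:

Residual = y - ŷ

Step 1: Calculate predicted value
ŷ = 32.6943 + 3.7892 × 5.96
ŷ = 55.2779

Step 2: Calculate residual
Residual = 51.30 - 55.2779
Residual = -3.9779

Interpretation: the model overestimates the actual value by 3.9779 at this point (negative residual → observation lies below the fitted line).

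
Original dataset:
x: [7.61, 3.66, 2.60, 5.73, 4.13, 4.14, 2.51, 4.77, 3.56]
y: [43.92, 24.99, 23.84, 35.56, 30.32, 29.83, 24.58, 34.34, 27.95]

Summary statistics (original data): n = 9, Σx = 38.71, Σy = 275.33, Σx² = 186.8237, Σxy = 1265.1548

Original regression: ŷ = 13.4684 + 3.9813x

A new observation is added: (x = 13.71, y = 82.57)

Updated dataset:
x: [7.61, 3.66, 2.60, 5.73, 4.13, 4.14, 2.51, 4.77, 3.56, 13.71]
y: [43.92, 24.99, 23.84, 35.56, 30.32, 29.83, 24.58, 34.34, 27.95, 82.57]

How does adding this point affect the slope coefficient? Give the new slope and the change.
New slope β₁ = 5.2107 versus 3.9813 before: a change of +1.2294 (+30.9%).

x = 13.71 lies well outside the original x-range [2.51, 7.61] (x̄ ≈ 4.30), so this observation has high leverage and can move the slope substantially.

Step 1: Update the sums with the new point (n goes from 9 to 10)
Σx  = 38.71 + 13.71 = 52.42
Σy  = 275.33 + 82.57 = 357.90
Σx² = 186.8237 + 13.71² = 186.8237 + 187.9641 = 374.7878
Σxy = 1265.1548 + 13.71×82.57 = 1265.1548 + 1132.0347 = 2397.1895

Step 2: Recompute the slope with b₁ = (nΣxy − ΣxΣy) / (nΣx² − (Σx)²)
Numerator   = 10×2397.1895 − 52.42×357.90 = 23971.8950 − 18761.1180 = 5210.7770
Denominator = 10×374.7878 − 52.42² = 3747.8780 − 2747.8564 = 1000.0216
b₁(new) = 5210.7770 / 1000.0216 = 5.2107

(Same formula on the original sums: (9×1265.1548 − 38.71×275.33) / (9×186.8237 − 38.71²) = 728.3689 / 182.9492 = 3.9813, matching the given fit.)

Step 3: Change in slope
Δβ₁ = 5.2107 − 3.9813 = +1.2294
Relative change = +1.2294 / 3.9813 × 100% = +30.9%
→ the slope increases when the point is added.

A high-leverage point only changes the slope if it is off the original line; here y = 82.57 is above the original trend, so the slope increases.
In practice: check such a point for data-entry or measurement error; investigate whether it comes from the same population as the rest of the sample.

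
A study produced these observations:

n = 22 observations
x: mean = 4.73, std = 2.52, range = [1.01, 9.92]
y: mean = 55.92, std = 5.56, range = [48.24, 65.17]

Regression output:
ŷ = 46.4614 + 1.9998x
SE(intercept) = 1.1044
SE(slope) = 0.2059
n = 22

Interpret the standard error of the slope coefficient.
SE(slope) = 0.2059 measures the uncertainty in the estimated slope. The coefficient is estimated precisely (SE/|β̂₁| = 10.3%).

SE(β̂₁) = s / √Sxx, where s is the residual standard deviation and Sxx = Σ(x − x̄)². It is the yardstick for how far β̂₁ = 1.9998 could plausibly be from the true slope.

Relative precision:
- SE / |β̂₁| = 0.2059 / 1.9998 = 10.3%
- Rule of thumb (under 20%: precise; 20% to under 50%: moderately precise; 50% or more: imprecise) → precise

Link to the t-test: t = β̂₁ / SE(β̂₁) = 1.9998 / 0.2059 = 9.7125, the statistic for H₀: β₁ = 0.

What drives SE(β̂₁): wider spread of x values → smaller SE.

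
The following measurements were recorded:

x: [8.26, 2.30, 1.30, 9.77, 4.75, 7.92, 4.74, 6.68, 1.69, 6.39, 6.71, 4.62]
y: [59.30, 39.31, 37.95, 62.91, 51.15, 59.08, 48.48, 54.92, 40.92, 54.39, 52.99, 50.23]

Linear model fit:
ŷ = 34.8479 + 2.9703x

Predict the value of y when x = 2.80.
ŷ = 43.1647

x = 2.80 lies inside the observed range [1.30, 9.77], so the fitted equation applies directly:

ŷ = 34.8479 + 2.9703 × 2.80
ŷ = 34.8479 + 8.3168
ŷ = 43.1647

This is the fitted mean response at that x — an individual observation would come with a wider prediction interval.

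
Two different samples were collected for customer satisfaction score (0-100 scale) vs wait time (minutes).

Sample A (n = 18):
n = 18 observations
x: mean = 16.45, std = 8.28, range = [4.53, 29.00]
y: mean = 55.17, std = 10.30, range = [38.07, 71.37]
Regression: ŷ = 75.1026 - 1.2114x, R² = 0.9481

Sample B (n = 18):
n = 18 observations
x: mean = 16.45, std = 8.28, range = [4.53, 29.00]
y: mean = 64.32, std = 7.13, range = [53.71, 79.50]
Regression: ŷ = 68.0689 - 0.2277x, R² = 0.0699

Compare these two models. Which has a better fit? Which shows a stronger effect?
Model A has the better fit (R² = 0.9481 vs 0.0699). Model A shows the stronger effect (|β₁| = 1.2114 vs 0.2277).

Model Comparison:

Which explains more variance? (R²)
- Model A: R² = 0.9481 → 94.81% of variance in satisfaction score explained
- Model B: R² = 0.0699 → 6.99% of variance in satisfaction score explained
- 0.9481 > 0.0699 → Model A has the better fit

Strength of effect — compare |β₁|:
- Model A: β₁ = -1.2114 → predicted satisfaction score falls 1.2114 points per additional minute of wait time
- Model B: β₁ = -0.2277 → predicted satisfaction score falls 0.2277 points per additional minute of wait time
- |-1.2114| > |-0.2277| → Model A shows the stronger marginal effect

Notes:
- A better fit (higher R²) doesn't necessarily mean a more important relationship.
- A steeper slope doesn't make a better model if the scatter around the line is large.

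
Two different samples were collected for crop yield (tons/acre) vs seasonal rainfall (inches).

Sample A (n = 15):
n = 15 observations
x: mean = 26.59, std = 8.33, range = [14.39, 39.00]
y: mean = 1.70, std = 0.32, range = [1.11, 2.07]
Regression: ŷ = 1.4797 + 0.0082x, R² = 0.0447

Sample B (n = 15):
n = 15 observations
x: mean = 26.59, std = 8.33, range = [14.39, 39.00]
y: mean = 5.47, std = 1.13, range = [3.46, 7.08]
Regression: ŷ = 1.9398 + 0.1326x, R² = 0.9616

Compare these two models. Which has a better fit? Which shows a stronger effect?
Model B has the better fit (R² = 0.9616 vs 0.0447). Model B shows the stronger effect (|β₁| = 0.1326 vs 0.0082).

Model Comparison:

Goodness of fit (R²):
- Model A: R² = 0.0447 → 4.47% of variance in crop yield explained
- Model B: R² = 0.9616 → 96.16% of variance in crop yield explained
- 0.9616 > 0.0447 → Model B has the better fit

Strength of effect — compare |β₁|:
- Model A: β₁ = 0.0082 → predicted crop yield rises 0.0082 tons/acre per additional inch of rainfall
- Model B: β₁ = 0.1326 → predicted crop yield rises 0.1326 tons/acre per additional inch of rainfall
- |0.0082| < |0.1326| → Model B shows the stronger marginal effect

Note: The two samples could reflect different populations, time periods, or measurement quality.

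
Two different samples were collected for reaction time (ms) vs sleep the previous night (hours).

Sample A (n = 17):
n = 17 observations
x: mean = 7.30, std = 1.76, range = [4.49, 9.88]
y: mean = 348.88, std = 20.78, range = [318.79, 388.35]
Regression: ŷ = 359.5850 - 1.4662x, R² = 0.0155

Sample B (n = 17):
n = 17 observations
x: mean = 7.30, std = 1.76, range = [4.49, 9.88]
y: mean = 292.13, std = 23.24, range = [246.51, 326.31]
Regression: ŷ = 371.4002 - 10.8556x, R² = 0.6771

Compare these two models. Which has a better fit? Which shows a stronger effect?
Model B has the better fit (R² = 0.6771 vs 0.0155). Model B shows the stronger effect (|β₁| = 10.8556 vs 1.4662).

Model Comparison:

Goodness of fit (R²):
- Model A: R² = 0.0155 → 1.55% of variance in reaction time explained
- Model B: R² = 0.6771 → 67.71% of variance in reaction time explained
- 0.6771 > 0.0155 → Model B has the better fit

Effect size (slope magnitude):
- Model A: β₁ = -1.4662 → predicted reaction time falls 1.4662 ms per additional hour of sleep
- Model B: β₁ = -10.8556 → predicted reaction time falls 10.8556 ms per additional hour of sleep
- |-1.4662| < |-10.8556| → Model B shows the stronger marginal effect

Note: A better fit (higher R²) doesn't necessarily mean a more important relationship.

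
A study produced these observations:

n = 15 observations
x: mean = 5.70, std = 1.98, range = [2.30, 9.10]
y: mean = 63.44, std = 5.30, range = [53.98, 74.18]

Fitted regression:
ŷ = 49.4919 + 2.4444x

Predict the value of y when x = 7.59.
ŷ = 68.0449

To predict y for x = 7.59, substitute into the regression equation:

ŷ = 49.4919 + 2.4444 × 7.59
ŷ = 49.4919 + 18.5530
ŷ = 68.0449

This is a point prediction; actual observations scatter around it by roughly the residual standard deviation.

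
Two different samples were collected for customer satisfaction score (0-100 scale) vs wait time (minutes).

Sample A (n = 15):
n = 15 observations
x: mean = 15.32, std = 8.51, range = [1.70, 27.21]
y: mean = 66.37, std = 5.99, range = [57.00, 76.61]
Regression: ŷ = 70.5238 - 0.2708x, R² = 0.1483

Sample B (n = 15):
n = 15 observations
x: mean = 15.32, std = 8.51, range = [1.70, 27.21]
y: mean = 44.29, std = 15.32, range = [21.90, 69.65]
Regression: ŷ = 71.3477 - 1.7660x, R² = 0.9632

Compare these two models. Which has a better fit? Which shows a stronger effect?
Model B has the better fit (R² = 0.9632 vs 0.1483). Model B shows the stronger effect (|β₁| = 1.7660 vs 0.2708).

Model Comparison:

Fit — compare R²:
- Model A: R² = 0.1483 → 14.83% of variance in satisfaction score explained
- Model B: R² = 0.9632 → 96.32% of variance in satisfaction score explained
- 0.9632 > 0.1483 → Model B has the better fit

Effect size (slope magnitude):
- Model A: β₁ = -0.2708 → predicted satisfaction score falls 0.2708 points per additional minute of wait time
- Model B: β₁ = -1.7660 → predicted satisfaction score falls 1.7660 points per additional minute of wait time
- |-0.2708| < |-1.7660| → Model B shows the stronger marginal effect

Notes:
- A steeper slope doesn't make a better model if the scatter around the line is large.
- A better fit (higher R²) doesn't necessarily mean a more important relationship.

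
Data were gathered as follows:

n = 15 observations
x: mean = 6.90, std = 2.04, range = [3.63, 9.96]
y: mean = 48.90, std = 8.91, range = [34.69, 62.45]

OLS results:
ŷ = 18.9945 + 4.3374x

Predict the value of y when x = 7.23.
ŷ = 50.3539

x = 7.23 lies inside the observed range [3.63, 9.96], so the fitted equation applies directly:

ŷ = 18.9945 + 4.3374 × 7.23
ŷ = 18.9945 + 31.3594
ŷ = 50.3539

This is a point prediction; actual observations scatter around it by roughly the residual standard deviation.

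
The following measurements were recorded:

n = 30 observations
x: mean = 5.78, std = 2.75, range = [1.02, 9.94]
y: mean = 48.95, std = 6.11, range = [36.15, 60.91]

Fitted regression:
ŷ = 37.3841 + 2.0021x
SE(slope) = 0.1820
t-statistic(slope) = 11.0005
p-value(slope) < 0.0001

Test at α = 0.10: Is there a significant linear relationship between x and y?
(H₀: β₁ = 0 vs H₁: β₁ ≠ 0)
p-value < 0.0001 < α = 0.10, so we reject H₀. The relationship is significant.

Hypothesis test for the slope coefficient:

H₀: β₁ = 0 (no linear relationship)
H₁: β₁ ≠ 0 (linear relationship exists)

Test statistic: t = β̂₁ / SE(β̂₁) = 2.0021 / 0.1820 = 11.0005

p < 0.0001: how often a slope estimate this far from 0 (in SE units) would arise by chance if β₁ were truly 0.

Decision rule: reject H₀ if p-value < α.
p-value < 0.0001 < α = 0.10 → reject H₀.

Conclusion: the linear association between x and y is significant at the 10% level.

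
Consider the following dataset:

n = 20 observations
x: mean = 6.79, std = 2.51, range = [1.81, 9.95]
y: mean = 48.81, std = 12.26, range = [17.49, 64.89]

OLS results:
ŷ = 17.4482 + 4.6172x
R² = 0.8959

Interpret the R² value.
About 89.59% of the variability in y is accounted for by the regression on x (R² = 0.8959) — a strong linear fit.

R² (coefficient of determination) measures the proportion of variance in y explained by the regression model.

Here R² = 0.8959:
- Explained: 89.59% of the variation in y
- Unexplained (residual): 100% − 89.59% = 10.41%
- Rule of thumb (below 0.3 weak; 0.3 to below 0.7 moderate; 0.7 and above strong) → strong

Calculation: R² = 1 − (SS_res / SS_tot), where SS_res is the sum of squared residuals and SS_tot the total sum of squares.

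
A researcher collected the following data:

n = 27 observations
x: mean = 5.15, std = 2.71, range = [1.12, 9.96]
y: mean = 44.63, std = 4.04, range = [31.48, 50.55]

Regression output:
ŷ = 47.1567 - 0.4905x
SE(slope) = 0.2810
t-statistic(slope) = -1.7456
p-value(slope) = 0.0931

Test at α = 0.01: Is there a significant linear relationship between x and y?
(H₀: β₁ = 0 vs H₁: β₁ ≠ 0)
Fail to reject H₀: p-value = 0.0931 ≥ α = 0.01. The linear relationship is not significant at the 1% level.

Hypothesis test for the slope coefficient:

H₀: β₁ = 0 (no linear relationship)
H₁: β₁ ≠ 0 (linear relationship exists)

Test statistic: t = β̂₁ / SE(β̂₁) = -0.4905 / 0.2810 = -1.7456

With df = 25, the two-sided p-value for |t| = 1.7456 is 0.0931.

Decision rule: reject H₀ if p-value < α.
p-value = 0.0931 ≥ α = 0.01 → fail to reject H₀.

There is not sufficient evidence at the 1% significance level to conclude that a linear relationship exists between x and y.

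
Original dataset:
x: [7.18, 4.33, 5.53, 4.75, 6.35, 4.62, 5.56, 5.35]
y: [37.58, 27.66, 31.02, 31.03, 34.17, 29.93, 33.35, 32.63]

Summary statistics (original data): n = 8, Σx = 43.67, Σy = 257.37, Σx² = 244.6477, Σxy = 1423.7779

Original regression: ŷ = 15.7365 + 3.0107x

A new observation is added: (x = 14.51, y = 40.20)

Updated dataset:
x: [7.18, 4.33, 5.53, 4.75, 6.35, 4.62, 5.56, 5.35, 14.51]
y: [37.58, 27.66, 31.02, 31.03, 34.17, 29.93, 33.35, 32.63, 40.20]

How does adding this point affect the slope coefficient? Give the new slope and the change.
The slope changes from 3.0107 to 1.0552 (change of -1.9555, or -65.0%).

x = 14.51 lies well outside the original x-range [4.33, 7.18] (x̄ ≈ 5.46), so this observation has high leverage and can move the slope substantially.

Step 1: Update the sums with the new point (n goes from 8 to 9)
Σx  = 43.67 + 14.51 = 58.18
Σy  = 257.37 + 40.20 = 297.57
Σx² = 244.6477 + 14.51² = 244.6477 + 210.5401 = 455.1878
Σxy = 1423.7779 + 14.51×40.20 = 1423.7779 + 583.3020 = 2007.0799

Step 2: Recompute the slope with b₁ = (nΣxy − ΣxΣy) / (nΣx² − (Σx)²)
Numerator   = 9×2007.0799 − 58.18×297.57 = 18063.7191 − 17312.6226 = 751.0965
Denominator = 9×455.1878 − 58.18² = 4096.6902 − 3384.9124 = 711.7778
b₁(new) = 751.0965 / 711.7778 = 1.0552

(Same formula on the original sums: (8×1423.7779 − 43.67×257.37) / (8×244.6477 − 43.67²) = 150.8753 / 50.1127 = 3.0107, matching the given fit.)

Step 3: Change in slope
Δβ₁ = 1.0552 − 3.0107 = -1.9555
Relative change = -1.9555 / 3.0107 × 100% = -65.0%
→ the slope decreases when the point is added.

A high-leverage point only changes the slope if it is off the original line; here y = 40.20 is below the original trend, so the slope decreases.
In practice: refit with and without it and report both if conclusions differ; investigate whether it comes from the same population as the rest of the sample.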